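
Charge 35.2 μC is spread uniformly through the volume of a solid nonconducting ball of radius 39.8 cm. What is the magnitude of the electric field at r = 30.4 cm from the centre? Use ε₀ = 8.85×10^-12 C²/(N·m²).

By spherical symmetry E is radial; choose a Gaussian sphere of radius r = 30.4 cm (r < R).
For a uniform sphere the enclosed fraction is (r/R)³, so Q_enc = (35.2 μC)(0.304/0.398)³ = 1.569e-5 C.
Applying ∮E·dA = Q_enc/ε₀ with Φ = E(4πr²):
E = |Q_enc|/(4πε₀r²) = (1.569×10^-5)/(4π·8.85×10^-12·(0.304)²) = 1.53×10^6 N/C.

1.53×10^6 N/C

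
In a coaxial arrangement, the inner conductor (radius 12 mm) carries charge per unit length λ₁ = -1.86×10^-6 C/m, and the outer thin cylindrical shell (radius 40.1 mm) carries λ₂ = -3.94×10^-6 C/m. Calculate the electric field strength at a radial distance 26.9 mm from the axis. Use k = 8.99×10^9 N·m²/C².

Choose a coaxial cylinder of radius r = 26.9 mm (arbitrary length L) as the Gaussian surface (between the conductors, 12 mm < r < 40.1 mm).
Only the inner wire is enclosed; the outer shell contributes nothing inside itself. λ_enc = λ₁ = -1.86×10^-6 C/m.
Since E is radial and uniform over the curved surface, Φ = E·2πrL = Q_enc/ε₀ = λ_enc L/ε₀.
E = 2k|λ_enc|/r = 2(8.99×10^9)(1.86×10^-6)/(0.0269) = 1.24×10^6 N/C.

E = 1.24×10^6 N/C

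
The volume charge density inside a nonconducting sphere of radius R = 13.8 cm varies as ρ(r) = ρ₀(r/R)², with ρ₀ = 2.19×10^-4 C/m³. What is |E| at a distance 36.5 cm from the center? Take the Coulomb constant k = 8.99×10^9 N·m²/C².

|E| = 9.76e4 N/C

Take a concentric spherical Gaussian surface of radius r = 36.5 cm (r > R, all charge enclosed).
Q_enc = 4π ∫₀^R ρ₀(r'/R)^2 r'² dr' = 4πρ₀R³/5 = 1.447×10^-6 C.
By Gauss's law, ∮E·dA = E·4πr² = Q_enc/ε₀.
E = k|Q_enc|/r² = (8.99×10^9)(1.447e-6)/(0.365)² = 9.76e4 N/C.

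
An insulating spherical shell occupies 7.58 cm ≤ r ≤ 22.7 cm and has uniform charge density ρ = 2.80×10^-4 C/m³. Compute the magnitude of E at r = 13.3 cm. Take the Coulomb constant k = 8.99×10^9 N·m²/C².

Use a concentric Gaussian sphere at r = 13.3 cm (within the shell material, 7.58 cm < r < 22.7 cm).
Enclosed charge is the volume from a to r: Q_enc = (4π/3)ρ(r³ − a³) = 2.249e-6 C.
Since E is radial and uniform over the Gaussian sphere, Φ = E·4πr² = Q_enc/ε₀.
E = k|Q_enc|/r² = (8.99×10^9)(2.249×10^-6)/(0.133)² = 1.14×10^6 N/C.

1.14×10^6 N/C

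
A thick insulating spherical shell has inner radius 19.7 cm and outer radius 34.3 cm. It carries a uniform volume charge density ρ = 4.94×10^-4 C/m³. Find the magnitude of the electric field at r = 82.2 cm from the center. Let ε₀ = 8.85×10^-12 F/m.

By spherical symmetry E is radial; choose a Gaussian sphere of radius r = 82.2 cm (r > 34.3 cm, enclosing the whole shell).
Q_enc = ρ·(4π/3)(b³ − a³) = (4.94×10^-4)·(4π/3)·((0.343)³ − (0.197)³) = 6.768×10^-5 C.
By Gauss's law, ∮E·dA = E·4πr² = Q_enc/ε₀.
E = |Q_enc|/(4πε₀r²) = (6.768×10^-5)/(4π·8.85×10^-12·(0.822)²) = 9.01e5 N/C.

E ≈ 9.01e5 N/C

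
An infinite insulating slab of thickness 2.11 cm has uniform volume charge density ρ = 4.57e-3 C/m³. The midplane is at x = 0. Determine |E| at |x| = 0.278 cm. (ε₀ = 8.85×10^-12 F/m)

|E| ≈ 1.44×10^6 N/C

By symmetry E is perpendicular to the slab. A Gaussian pillbox from −0.278 cm to +0.278 cm (face area A) lies entirely within the slab.
Q_enc = ρ·(2x)·A and flux = 2EA, so 2EA = 2ρxA/ε₀ ⇒ E = |ρ|x/ε₀.
E = (4.57×10^-3)(0.00278)/(8.85×10^-12) = 1.44×10^6 N/C.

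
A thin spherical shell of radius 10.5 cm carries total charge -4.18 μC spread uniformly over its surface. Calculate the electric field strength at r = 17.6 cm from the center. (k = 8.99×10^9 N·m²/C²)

E = 1.21e6 V/m

Symmetry ⇒ E = E(r) r̂. Gaussian sphere of radius r = 17.6 cm (r > 10.5 cm).
The entire shell is enclosed: Q_enc = -4.18×10^-6 C.
By Gauss's law, ∮E·dA = E·4πr² = Q_enc/ε₀.
E = k|Q_enc|/r² = (8.99×10^9)(4.18×10^-6)/(0.176)² = 1.21×10^6 N/C.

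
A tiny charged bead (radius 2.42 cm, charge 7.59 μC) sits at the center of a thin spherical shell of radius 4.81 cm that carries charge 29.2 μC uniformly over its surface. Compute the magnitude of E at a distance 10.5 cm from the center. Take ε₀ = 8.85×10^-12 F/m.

|E| ≈ 3.00×10^7 N/C

By spherical symmetry E is radial; choose a Gaussian sphere of radius r = 10.5 cm (r > 4.81 cm, enclosing both).
Q_enc = (7.59 μC) + (29.2 μC) = 3.679×10^-5 C.
Gauss's law: E·4πr² = Q_enc/ε₀.
E = |Q_enc|/(4πε₀r²) = (3.679×10^-5)/(4π·8.85×10^-12·(0.105)²) = 3.00e7 N/C.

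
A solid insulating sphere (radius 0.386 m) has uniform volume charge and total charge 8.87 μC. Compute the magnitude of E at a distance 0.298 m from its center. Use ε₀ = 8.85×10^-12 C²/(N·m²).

Take a concentric spherical Gaussian surface of radius r = 0.298 m (r < R).
For a uniform sphere the enclosed fraction is (r/R)³, so Q_enc = (8.87 μC)(0.298/0.386)³ = 4.081×10^-6 C.
Applying ∮E·dA = Q_enc/ε₀ with Φ = E(4πr²):
E = |Q_enc|/(4πε₀r²) = (4.081×10^-6)/(4π·8.85×10^-12·(0.298)²) = 4.13×10^5 N/C.

|E| ≈ 4.13e5 V/m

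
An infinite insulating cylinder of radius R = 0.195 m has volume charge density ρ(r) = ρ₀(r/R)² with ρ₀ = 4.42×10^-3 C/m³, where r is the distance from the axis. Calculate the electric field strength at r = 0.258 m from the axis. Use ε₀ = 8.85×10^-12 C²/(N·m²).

E = 1.84e7 N/C

By cylindrical symmetry E is radial; use a coaxial Gaussian cylinder of radius 0.258 m and length L (r > R, full charge per length enclosed).
λ_enc = 2π ∫₀^R ρ₀(r'/R)^2 r' dr' = 2πρ₀R²/4 = 2.64×10^-4 C/m.
By Gauss's law (flux through the curved wall only), E·2πrL = λ_enc L/ε₀.
E = |λ_enc|/(2πε₀r) = (2.64×10^-4)/(2π·8.85×10^-12·0.258) = 1.84e7 N/C.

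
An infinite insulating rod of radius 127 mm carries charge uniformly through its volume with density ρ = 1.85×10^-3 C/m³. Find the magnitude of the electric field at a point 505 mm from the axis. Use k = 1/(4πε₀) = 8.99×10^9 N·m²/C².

|E| ≈ 3.34×10^6 N/C

Take a coaxial cylindrical Gaussian surface of radius r = 505 mm and length L (r > 127 mm, full cross-section enclosed).
λ_enc = ρ·πR² = (1.85×10^-3)π(0.127)² = 9.374×10^-5 C/m.
Since E is radial and uniform over the curved surface, Φ = E·2πrL = Q_enc/ε₀ = λ_enc L/ε₀.
E = 2k|λ_enc|/r = 2(8.99×10^9)(9.374×10^-5)/(0.505) = 3.34e6 N/C.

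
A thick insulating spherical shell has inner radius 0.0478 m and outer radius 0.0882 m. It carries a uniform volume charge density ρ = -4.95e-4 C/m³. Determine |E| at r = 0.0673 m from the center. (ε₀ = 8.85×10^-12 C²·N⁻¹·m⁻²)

E = 8.05×10^5 V/m

Take a concentric spherical Gaussian surface of radius r = 0.0673 m (within the shell material, 0.0478 m < r < 0.0882 m).
Enclosed charge is the volume from a to r: Q_enc = (4π/3)ρ(r³ − a³) = -4.056×10^-7 C.
By Gauss's law, ∮E·dA = E·4πr² = Q_enc/ε₀.
E = |Q_enc|/(4πε₀r²) = (4.056×10^-7)/(4π·8.85×10^-12·(0.0673)²) = 8.05×10^5 N/C.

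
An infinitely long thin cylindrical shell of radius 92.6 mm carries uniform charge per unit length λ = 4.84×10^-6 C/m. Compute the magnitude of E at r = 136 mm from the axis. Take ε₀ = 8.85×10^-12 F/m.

|E| = 6.40×10^5 N/C

By cylindrical symmetry E is radial; use a coaxial Gaussian cylinder of radius 136 mm and length L (r > 92.6 mm).
The full line charge is enclosed: λ_enc = 4.84e-6 C/m.
Since E is radial and uniform over the curved surface, Φ = E·2πrL = Q_enc/ε₀ = λ_enc L/ε₀.
E = |λ_enc|/(2πε₀r) = (4.84×10^-6)/(2π·8.85×10^-12·0.136) = 6.40e5 N/C.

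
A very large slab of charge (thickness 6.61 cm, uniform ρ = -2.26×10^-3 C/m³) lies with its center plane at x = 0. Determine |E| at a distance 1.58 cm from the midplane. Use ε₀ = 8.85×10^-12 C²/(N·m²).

E ≈ 4.03e6 N/C

By symmetry E is perpendicular to the slab. A Gaussian pillbox from −1.58 cm to +1.58 cm (face area A) lies entirely within the slab.
Q_enc = ρ·(2x)·A and flux = 2EA, so 2EA = 2ρxA/ε₀ ⇒ E = |ρ|x/ε₀.
E = (2.26×10^-3)(0.0158)/(8.85×10^-12) = 4.03×10^6 N/C.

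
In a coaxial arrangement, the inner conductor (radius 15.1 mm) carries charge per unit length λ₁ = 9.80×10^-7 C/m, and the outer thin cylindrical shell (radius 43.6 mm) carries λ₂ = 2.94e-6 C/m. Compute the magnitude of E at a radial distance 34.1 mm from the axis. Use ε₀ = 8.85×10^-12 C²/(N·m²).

5.17e5 N/C

Take a coaxial cylindrical Gaussian surface of radius r = 34.1 mm and length L (between the conductors, 15.1 mm < r < 43.6 mm).
The shell at 43.6 mm lies outside the Gaussian surface, so λ_enc = λ₁ = 9.80×10^-7 C/m.
Applying ∮E·dA = Q_enc/ε₀ with the end caps contributing no flux:
E = |λ_enc|/(2πε₀r) = (9.80×10^-7)/(2π·8.85×10^-12·0.0341) = 5.17e5 N/C.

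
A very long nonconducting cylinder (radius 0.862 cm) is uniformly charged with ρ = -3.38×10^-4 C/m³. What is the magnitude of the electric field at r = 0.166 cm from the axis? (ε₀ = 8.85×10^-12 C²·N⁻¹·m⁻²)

|E| ≈ 3.17×10^4 N/C

Coaxial Gaussian cylinder, radius r = 0.166 cm, length L (r < R).
Enclosed charge per unit length: λ_enc = ρ·πr² = (-3.38e-4)π(0.00166)² = -2.926×10^-9 C/m.
Gauss's law: E·2πrL = λ_enc L/ε₀.
E = |λ_enc|/(2πε₀r) = (2.926e-9)/(2π·8.85×10^-12·0.00166) = 3.17×10^4 N/C.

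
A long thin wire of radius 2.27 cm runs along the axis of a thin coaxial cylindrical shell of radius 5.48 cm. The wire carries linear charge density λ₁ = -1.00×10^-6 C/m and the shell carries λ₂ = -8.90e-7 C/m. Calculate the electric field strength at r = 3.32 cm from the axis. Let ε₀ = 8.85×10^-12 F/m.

|E| = 5.42×10^5 N/C

Choose a coaxial cylinder of radius r = 3.32 cm (arbitrary length L) as the Gaussian surface (between the conductors, 2.27 cm < r < 5.48 cm).
Only the inner wire is enclosed; the outer shell contributes nothing inside itself. λ_enc = λ₁ = -1.00e-6 C/m.
Since E is radial and uniform over the curved surface, Φ = E·2πrL = Q_enc/ε₀ = λ_enc L/ε₀.
E = |λ_enc|/(2πε₀r) = (1.00×10^-6)/(2π·8.85×10^-12·0.0332) = 5.42e5 N/C.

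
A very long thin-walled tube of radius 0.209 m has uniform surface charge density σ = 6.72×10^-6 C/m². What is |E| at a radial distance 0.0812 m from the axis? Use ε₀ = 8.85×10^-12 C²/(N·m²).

Coaxial Gaussian cylinder, radius r = 0.0812 m, length L (r < 0.209 m, inside the shell).
No charge is enclosed, so Gauss's law gives E·2πrL = 0 ⇒ E = 0.

|E| = 0 N/C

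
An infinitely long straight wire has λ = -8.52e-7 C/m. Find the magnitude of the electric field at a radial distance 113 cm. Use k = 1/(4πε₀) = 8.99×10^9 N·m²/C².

1.36×10^4 N/C

Choose a coaxial cylinder of radius r = 113 cm (arbitrary length L) as the Gaussian surface.
Q_enc = λL, so λ_enc = -8.52×10^-7 C/m.
Applying ∮E·dA = Q_enc/ε₀ with the end caps contributing no flux:
E = 2k|λ_enc|/r = 2(8.99×10^9)(8.52e-7)/(1.13) = 1.36e4 N/C.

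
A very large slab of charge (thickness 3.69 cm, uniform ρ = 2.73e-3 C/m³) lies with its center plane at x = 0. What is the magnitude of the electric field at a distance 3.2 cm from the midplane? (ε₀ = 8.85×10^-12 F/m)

E = 5.69e6 N/C

The point |x| = 3.2 cm lies outside the slab (half-thickness 0.01845 m). A symmetric pillbox spanning the full slab encloses Q_enc = ρ·d·A.
Flux = 2EA ⇒ E = |ρ|d/(2ε₀), independent of distance outside.
E = (2.73×10^-3)(0.0369)/(2·8.85×10^-12) = 5.69e6 N/C.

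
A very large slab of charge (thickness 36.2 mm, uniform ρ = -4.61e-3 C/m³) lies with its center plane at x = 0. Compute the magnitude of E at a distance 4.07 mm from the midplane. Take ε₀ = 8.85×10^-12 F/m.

By symmetry E is perpendicular to the slab. A Gaussian pillbox from −4.07 mm to +4.07 mm (face area A) lies entirely within the slab.
Q_enc = ρ·(2x)·A and flux = 2EA, so 2EA = 2ρxA/ε₀ ⇒ E = |ρ|x/ε₀.
E = (4.61e-3)(0.00407)/(8.85×10^-12) = 2.12×10^6 N/C.

|E| ≈ 2.12×10^6 N/C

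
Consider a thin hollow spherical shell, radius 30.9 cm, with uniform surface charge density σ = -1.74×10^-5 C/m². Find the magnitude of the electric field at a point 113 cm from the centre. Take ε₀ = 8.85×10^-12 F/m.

E ≈ 1.47×10^5 V/m

Use a concentric Gaussian sphere at r = 113 cm (r > 30.9 cm).
The entire shell is enclosed: Q_enc = σ·4πR² = (-1.74×10^-5)·4π·(0.309)² = -2.088e-5 C.
Since E is radial and uniform over the Gaussian sphere, Φ = E·4πr² = Q_enc/ε₀.
E = |Q_enc|/(4πε₀r²) = (2.088×10^-5)/(4π·8.85×10^-12·(1.13)²) = 1.47×10^5 N/C.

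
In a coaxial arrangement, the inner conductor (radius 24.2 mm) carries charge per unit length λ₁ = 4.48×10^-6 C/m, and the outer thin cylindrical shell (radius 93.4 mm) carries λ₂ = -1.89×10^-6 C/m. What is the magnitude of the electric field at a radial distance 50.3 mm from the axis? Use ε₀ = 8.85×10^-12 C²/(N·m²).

Take a coaxial cylindrical Gaussian surface of radius r = 50.3 mm and length L (between the conductors, 24.2 mm < r < 93.4 mm).
The shell at 93.4 mm lies outside the Gaussian surface, so λ_enc = λ₁ = 4.48×10^-6 C/m.
Applying ∮E·dA = Q_enc/ε₀ with the end caps contributing no flux:
E = |λ_enc|/(2πε₀r) = (4.48×10^-6)/(2π·8.85×10^-12·0.0503) = 1.60e6 N/C.

|E| ≈ 1.60×10^6 N/C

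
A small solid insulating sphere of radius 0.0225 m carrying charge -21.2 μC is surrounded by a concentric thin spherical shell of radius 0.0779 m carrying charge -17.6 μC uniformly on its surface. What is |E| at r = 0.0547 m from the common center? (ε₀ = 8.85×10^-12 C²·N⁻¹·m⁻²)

By spherical symmetry E is radial; choose a Gaussian sphere of radius r = 0.0547 m (between the bodies, 0.0225 m < r < 0.0779 m).
The shell at 0.0779 m lies outside the Gaussian surface, so Q_enc = -21.2 μC = -2.12×10^-5 C.
Gauss's law: E·4πr² = Q_enc/ε₀.
E = |Q_enc|/(4πε₀r²) = (2.12e-5)/(4π·8.85×10^-12·(0.0547)²) = 6.37e7 N/C.

E = 6.37×10^7 N/C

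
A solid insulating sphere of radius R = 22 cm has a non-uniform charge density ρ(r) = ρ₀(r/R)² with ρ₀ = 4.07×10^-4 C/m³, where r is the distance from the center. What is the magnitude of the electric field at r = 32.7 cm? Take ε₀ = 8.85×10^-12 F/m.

By spherical symmetry E is radial; choose a Gaussian sphere of radius r = 32.7 cm (r > R, all charge enclosed).
Q_enc = 4π ∫₀^R ρ₀(r'/R)^2 r'² dr' = 4πρ₀R³/5 = 1.089×10^-5 C.
Gauss's law: E·4πr² = Q_enc/ε₀.
E = |Q_enc|/(4πε₀r²) = (1.089e-5)/(4π·8.85×10^-12·(0.327)²) = 9.16e5 N/C.

9.16e5 V/m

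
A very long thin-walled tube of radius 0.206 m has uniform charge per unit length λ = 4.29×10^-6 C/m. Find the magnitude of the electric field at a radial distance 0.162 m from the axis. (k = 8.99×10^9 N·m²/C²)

By cylindrical symmetry E is radial; use a coaxial Gaussian cylinder of radius 0.162 m and length L (r < 0.206 m, inside the shell).
No charge is enclosed, so Gauss's law gives E·2πrL = 0 ⇒ E = 0.

E = 0 (no enclosed charge)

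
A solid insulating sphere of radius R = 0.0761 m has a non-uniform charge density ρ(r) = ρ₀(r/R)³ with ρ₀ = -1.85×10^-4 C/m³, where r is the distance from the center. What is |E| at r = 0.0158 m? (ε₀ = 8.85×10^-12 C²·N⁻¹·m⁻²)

493 N/C

By spherical symmetry E is radial; choose a Gaussian sphere of radius r = 0.0158 m (r < R).
Q_enc = ∫₀^r ρ(r')·4πr'² dr' = (4πρ₀/R³) ∫₀^r r'^5 dr' = 4πρ₀ r^6/(6·R³) = -1.368×10^-11 C.
Since E is radial and uniform over the Gaussian sphere, Φ = E·4πr² = Q_enc/ε₀.
E = |Q_enc|/(4πε₀r²) = (1.368×10^-11)/(4π·8.85×10^-12·(0.0158)²) = 493 N/C.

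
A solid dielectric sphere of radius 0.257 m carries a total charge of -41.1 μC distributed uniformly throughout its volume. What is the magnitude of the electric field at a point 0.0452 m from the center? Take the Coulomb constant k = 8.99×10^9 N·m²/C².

By spherical symmetry E is radial; choose a Gaussian sphere of radius r = 0.0452 m (r < R).
Only the charge within r is enclosed: Q_enc = Q·(r/R)³ = (-41.1 μC)·(0.0452 m/0.257 m)³ = -2.236×10^-7 C.
Applying ∮E·dA = Q_enc/ε₀ with Φ = E(4πr²):
E = k|Q_enc|/r² = (8.99×10^9)(2.236×10^-7)/(0.0452)² = 9.84×10^5 N/C.

9.84×10^5 N/C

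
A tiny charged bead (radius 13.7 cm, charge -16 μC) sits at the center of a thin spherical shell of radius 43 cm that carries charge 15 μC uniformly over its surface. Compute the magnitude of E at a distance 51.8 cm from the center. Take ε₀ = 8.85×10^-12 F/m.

Use a concentric Gaussian sphere at r = 51.8 cm (r > 43 cm, enclosing both).
Q_enc = (-16 μC) + (15 μC) = -1.00×10^-6 C.
Since E is radial and uniform over the Gaussian sphere, Φ = E·4πr² = Q_enc/ε₀.
E = |Q_enc|/(4πε₀r²) = (1.00×10^-6)/(4π·8.85×10^-12·(0.518)²) = 3.35×10^4 N/C.

E ≈ 3.35e4 N/C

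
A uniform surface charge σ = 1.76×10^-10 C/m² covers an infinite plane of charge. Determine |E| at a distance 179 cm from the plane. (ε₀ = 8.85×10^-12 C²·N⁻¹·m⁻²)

9.94 V/m

The symmetry is planar: E is normal to the sheet and the same magnitude on both sides. Take a pillbox straddling the sheet with end-cap area A.
Only the two end caps contribute flux: Φ = 2EA. With Q_enc = σA, Gauss's law gives E = |σ|/(2ε₀).
E = |σ|/(2ε₀) = (1.76e-10)/(2·8.85×10^-12) = 9.94 N/C.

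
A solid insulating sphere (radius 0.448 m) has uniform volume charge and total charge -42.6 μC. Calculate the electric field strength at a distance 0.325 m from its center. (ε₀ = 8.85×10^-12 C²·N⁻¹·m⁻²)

E ≈ 1.38e6 N/C

Symmetry ⇒ E = E(r) r̂. Gaussian sphere of radius r = 0.325 m (r < R).
Only the charge within r is enclosed: Q_enc = Q·(r/R)³ = (-42.6 μC)·(0.325 m/0.448 m)³ = -1.626e-5 C.
By Gauss's law, ∮E·dA = E·4πr² = Q_enc/ε₀.
E = |Q_enc|/(4πε₀r²) = (1.626e-5)/(4π·8.85×10^-12·(0.325)²) = 1.38×10^6 N/C.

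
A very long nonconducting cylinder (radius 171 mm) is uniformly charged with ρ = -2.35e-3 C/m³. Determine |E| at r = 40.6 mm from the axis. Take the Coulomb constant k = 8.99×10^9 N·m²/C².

By cylindrical symmetry E is radial; use a coaxial Gaussian cylinder of radius 40.6 mm and length L (r < R).
Charge inside radius r per length L is ρ·πr²·L, so λ_enc = ρπr² = -1.217×10^-5 C/m.
By Gauss's law (flux through the curved wall only), E·2πrL = λ_enc L/ε₀.
E = 2k|λ_enc|/r = 2(8.99×10^9)(1.217×10^-5)/(0.0406) = 5.39×10^6 N/C.

|E| ≈ 5.39×10^6 N/C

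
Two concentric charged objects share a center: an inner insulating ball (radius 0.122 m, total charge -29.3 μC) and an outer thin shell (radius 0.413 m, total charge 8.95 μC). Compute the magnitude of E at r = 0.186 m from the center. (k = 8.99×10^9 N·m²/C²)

|E| = 7.61×10^6 N/C

By spherical symmetry E is radial; choose a Gaussian sphere of radius r = 0.186 m (between the bodies, 0.122 m < r < 0.413 m).
The shell at 0.413 m lies outside the Gaussian surface, so Q_enc = -29.3 μC = -2.93e-5 C.
Applying ∮E·dA = Q_enc/ε₀ with Φ = E(4πr²):
E = k|Q_enc|/r² = (8.99×10^9)(2.93e-5)/(0.186)² = 7.61e6 N/C.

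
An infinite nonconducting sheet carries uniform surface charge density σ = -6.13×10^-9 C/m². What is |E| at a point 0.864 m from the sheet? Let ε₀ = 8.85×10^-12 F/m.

346 N/C

The symmetry is planar: E is normal to the sheet and the same magnitude on both sides. Take a pillbox straddling the sheet with end-cap area A.
Flux Φ = 2EA and Q_enc = σA, so 2EA = σA/ε₀ ⇒ E = |σ|/(2ε₀), independent of distance.
E = |σ|/(2ε₀) = (6.13×10^-9)/(2·8.85×10^-12) = 346 N/C.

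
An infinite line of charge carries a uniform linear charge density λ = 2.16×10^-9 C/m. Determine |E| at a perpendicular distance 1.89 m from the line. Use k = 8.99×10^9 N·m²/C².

E ≈ 20.5 N/C

Choose a coaxial cylinder of radius r = 1.89 m (arbitrary length L) as the Gaussian surface.
Q_enc = λL, so λ_enc = 2.16e-9 C/m.
Applying ∮E·dA = Q_enc/ε₀ with the end caps contributing no flux:
E = 2k|λ_enc|/r = 2(8.99×10^9)(2.16e-9)/(1.89) = 20.5 N/C.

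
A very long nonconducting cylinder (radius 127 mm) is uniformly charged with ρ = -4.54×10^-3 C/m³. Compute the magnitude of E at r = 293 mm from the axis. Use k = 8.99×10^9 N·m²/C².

|E| = 1.41×10^7 V/m

Choose a coaxial cylinder of radius r = 293 mm (arbitrary length L) as the Gaussian surface (r > 127 mm, full cross-section enclosed).
λ_enc = ρ·πR² = (-4.54e-3)π(0.127)² = -2.30e-4 C/m.
Applying ∮E·dA = Q_enc/ε₀ with the end caps contributing no flux:
E = 2k|λ_enc|/r = 2(8.99×10^9)(2.30e-4)/(0.293) = 1.41×10^7 N/C.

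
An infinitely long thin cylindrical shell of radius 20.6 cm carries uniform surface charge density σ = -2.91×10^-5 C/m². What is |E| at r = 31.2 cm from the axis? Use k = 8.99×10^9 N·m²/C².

2.17×10^6 N/C

Choose a coaxial cylinder of radius r = 31.2 cm (arbitrary length L) as the Gaussian surface (r > 20.6 cm).
The whole shell is enclosed: λ_enc = σ·2πR = (-2.91×10^-5)·2π·(0.206) = -3.767e-5 C/m.
By Gauss's law (flux through the curved wall only), E·2πrL = λ_enc L/ε₀.
E = 2k|λ_enc|/r = 2(8.99×10^9)(3.767×10^-5)/(0.312) = 2.17×10^6 N/C.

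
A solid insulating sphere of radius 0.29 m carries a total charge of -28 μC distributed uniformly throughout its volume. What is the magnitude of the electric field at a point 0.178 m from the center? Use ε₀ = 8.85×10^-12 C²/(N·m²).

Symmetry ⇒ E = E(r) r̂. Gaussian sphere of radius r = 0.178 m (r < R).
Only the charge within r is enclosed: Q_enc = Q·(r/R)³ = (-28 μC)·(0.178 m/0.29 m)³ = -6.475e-6 C.
Gauss's law: E·4πr² = Q_enc/ε₀.
E = |Q_enc|/(4πε₀r²) = (6.475×10^-6)/(4π·8.85×10^-12·(0.178)²) = 1.84×10^6 N/C.

E ≈ 1.84×10^6 N/C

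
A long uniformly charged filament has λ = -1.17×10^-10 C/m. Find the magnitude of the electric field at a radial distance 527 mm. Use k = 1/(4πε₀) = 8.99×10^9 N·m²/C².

|E| ≈ 3.99 N/C

By cylindrical symmetry E is radial; use a coaxial Gaussian cylinder of radius 527 mm and length L.
Q_enc = λL, so λ_enc = -1.17×10^-10 C/m.
Gauss's law: E·2πrL = λ_enc L/ε₀.
E = 2k|λ_enc|/r = 2(8.99×10^9)(1.17e-10)/(0.527) = 3.99 N/C.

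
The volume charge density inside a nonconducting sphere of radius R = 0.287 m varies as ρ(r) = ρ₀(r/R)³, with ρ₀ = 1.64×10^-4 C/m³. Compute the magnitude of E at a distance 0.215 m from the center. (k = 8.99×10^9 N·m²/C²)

Take a concentric spherical Gaussian surface of radius r = 0.215 m (r < R).
Integrate the density: Q_enc = 4π ∫₀^r ρ₀(r'/R)^3 r'² dr' = 4πρ₀ r^6/(6·R³) = 1.435×10^-6 C.
Since E is radial and uniform over the Gaussian sphere, Φ = E·4πr² = Q_enc/ε₀.
E = k|Q_enc|/r² = (8.99×10^9)(1.435×10^-6)/(0.215)² = 2.79×10^5 N/C.

E ≈ 2.79×10^5 N/C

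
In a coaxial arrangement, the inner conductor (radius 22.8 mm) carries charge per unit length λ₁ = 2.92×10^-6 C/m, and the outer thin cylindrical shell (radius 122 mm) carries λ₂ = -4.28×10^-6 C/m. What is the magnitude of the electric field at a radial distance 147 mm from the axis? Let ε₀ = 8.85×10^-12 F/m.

|E| = 1.66×10^5 V/m

Choose a coaxial cylinder of radius r = 147 mm (arbitrary length L) as the Gaussian surface (r > 122 mm, enclosing both).
λ_enc = λ₁ + λ₂ = (2.92×10^-6) + (-4.28×10^-6) = -1.36×10^-6 C/m.
Since E is radial and uniform over the curved surface, Φ = E·2πrL = Q_enc/ε₀ = λ_enc L/ε₀.
E = |λ_enc|/(2πε₀r) = (1.36e-6)/(2π·8.85×10^-12·0.147) = 1.66×10^5 N/C.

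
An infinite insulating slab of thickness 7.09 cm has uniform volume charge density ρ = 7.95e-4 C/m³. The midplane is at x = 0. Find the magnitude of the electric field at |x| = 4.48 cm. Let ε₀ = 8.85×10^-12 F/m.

The point |x| = 4.48 cm lies outside the slab (half-thickness 0.03545 m). A symmetric pillbox spanning the full slab encloses Q_enc = ρ·d·A.
Flux = 2EA ⇒ E = |ρ|d/(2ε₀), independent of distance outside.
E = (7.95e-4)(0.0709)/(2·8.85×10^-12) = 3.18×10^6 N/C.

E = 3.18×10^6 V/m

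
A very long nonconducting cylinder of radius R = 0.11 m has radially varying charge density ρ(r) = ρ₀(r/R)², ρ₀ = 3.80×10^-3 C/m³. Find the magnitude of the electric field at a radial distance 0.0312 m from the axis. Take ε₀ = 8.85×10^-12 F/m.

|E| ≈ 2.69e5 V/m

Take a coaxial cylindrical Gaussian surface of radius r = 0.0312 m and length L (r < R).
Integrating ρ over the cross-section to radius r: λ_enc = (2πρ₀/R²) ∫₀^r r'^3 dr' = 2πρ₀ r^4/(4·R²) = 4.675×10^-7 C/m.
Applying ∮E·dA = Q_enc/ε₀ with the end caps contributing no flux:
E = |λ_enc|/(2πε₀r) = (4.675×10^-7)/(2π·8.85×10^-12·0.0312) = 2.69e5 N/C.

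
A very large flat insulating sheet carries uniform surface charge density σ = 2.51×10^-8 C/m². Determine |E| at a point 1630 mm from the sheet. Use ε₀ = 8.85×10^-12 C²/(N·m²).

E = 1.42×10^3 N/C

Choose a cylindrical pillbox piercing the sheet, end faces (area A) parallel to it.
Only the two end caps contribute flux: Φ = 2EA. With Q_enc = σA, Gauss's law gives E = |σ|/(2ε₀).
E = |σ|/(2ε₀) = (2.51×10^-8)/(2·8.85×10^-12) = 1.42×10^3 N/C.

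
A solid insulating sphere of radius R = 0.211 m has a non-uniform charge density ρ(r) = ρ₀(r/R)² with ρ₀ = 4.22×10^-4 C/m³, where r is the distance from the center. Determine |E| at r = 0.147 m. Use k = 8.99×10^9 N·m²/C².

|E| ≈ 6.80×10^5 V/m

Symmetry ⇒ E = E(r) r̂. Gaussian sphere of radius r = 0.147 m (r < R).
Q_enc = ∫₀^r ρ(r')·4πr'² dr' = (4πρ₀/R²) ∫₀^r r'^4 dr' = 4πρ₀ r^5/(5·R²) = 1.635e-6 C.
Since E is radial and uniform over the Gaussian sphere, Φ = E·4πr² = Q_enc/ε₀.
E = k|Q_enc|/r² = (8.99×10^9)(1.635e-6)/(0.147)² = 6.80×10^5 N/C.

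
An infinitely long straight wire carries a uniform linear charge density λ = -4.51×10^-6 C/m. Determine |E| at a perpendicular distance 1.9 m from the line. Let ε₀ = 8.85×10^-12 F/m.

|E| ≈ 4.27×10^4 N/C

Choose a coaxial cylinder of radius r = 1.9 m (arbitrary length L) as the Gaussian surface.
Q_enc = λL, so λ_enc = -4.51×10^-6 C/m.
Applying ∮E·dA = Q_enc/ε₀ with the end caps contributing no flux:
E = |λ_enc|/(2πε₀r) = (4.51×10^-6)/(2π·8.85×10^-12·1.9) = 4.27×10^4 N/C.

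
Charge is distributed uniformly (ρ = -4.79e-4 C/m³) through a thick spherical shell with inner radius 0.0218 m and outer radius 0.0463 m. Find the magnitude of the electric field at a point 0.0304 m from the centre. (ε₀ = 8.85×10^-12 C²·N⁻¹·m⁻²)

3.46e5 N/C

Use a concentric Gaussian sphere at r = 0.0304 m (within the shell material, 0.0218 m < r < 0.0463 m).
Only the shell between 0.0218 m and r is enclosed: Q_enc = ρ·(4π/3)(r³ − a³) = (-4.79e-4)·(4π/3)·((0.0304)³ − (0.0218)³) = -3.558e-8 C.
Applying ∮E·dA = Q_enc/ε₀ with Φ = E(4πr²):
E = |Q_enc|/(4πε₀r²) = (3.558e-8)/(4π·8.85×10^-12·(0.0304)²) = 3.46×10^5 N/C.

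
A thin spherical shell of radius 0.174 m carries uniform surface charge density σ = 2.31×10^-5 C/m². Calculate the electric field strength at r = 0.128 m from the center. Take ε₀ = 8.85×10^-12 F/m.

Take a concentric spherical Gaussian surface of radius r = 0.128 m (inside the shell, r < 0.174 m).
No charge lies within this surface, so Q_enc = 0 and Gauss's law gives E·4πr² = 0 ⇒ E = 0.

E = 0 (no enclosed charge)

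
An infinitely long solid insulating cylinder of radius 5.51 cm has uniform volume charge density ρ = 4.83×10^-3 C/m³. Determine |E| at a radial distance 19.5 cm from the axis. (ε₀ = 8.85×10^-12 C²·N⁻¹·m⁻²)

By cylindrical symmetry E is radial; use a coaxial Gaussian cylinder of radius 19.5 cm and length L (r > 5.51 cm, full cross-section enclosed).
λ_enc = ρ·πR² = (4.83e-3)π(0.0551)² = 4.607×10^-5 C/m.
Applying ∮E·dA = Q_enc/ε₀ with the end caps contributing no flux:
E = |λ_enc|/(2πε₀r) = (4.607×10^-5)/(2π·8.85×10^-12·0.195) = 4.25e6 N/C.

|E| = 4.25×10^6 N/C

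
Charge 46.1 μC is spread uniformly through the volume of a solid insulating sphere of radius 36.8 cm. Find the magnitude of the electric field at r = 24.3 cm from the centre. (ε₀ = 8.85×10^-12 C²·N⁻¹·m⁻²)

Use a concentric Gaussian sphere at r = 24.3 cm (r < R).
For a uniform sphere the enclosed fraction is (r/R)³, so Q_enc = (46.1 μC)(0.243/0.368)³ = 1.327×10^-5 C.
Since E is radial and uniform over the Gaussian sphere, Φ = E·4πr² = Q_enc/ε₀.
E = |Q_enc|/(4πε₀r²) = (1.327×10^-5)/(4π·8.85×10^-12·(0.243)²) = 2.02×10^6 N/C.

|E| = 2.02×10^6 V/m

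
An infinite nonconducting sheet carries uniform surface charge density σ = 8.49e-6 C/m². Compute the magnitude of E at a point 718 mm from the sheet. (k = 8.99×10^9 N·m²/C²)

4.80×10^5 V/m

The symmetry is planar: E is normal to the sheet and the same magnitude on both sides. Take a pillbox straddling the sheet with end-cap area A.
Flux Φ = 2EA and Q_enc = σA, so 2EA = σA/ε₀ ⇒ E = |σ|/(2ε₀), independent of distance.
E = 2πk|σ| = 2π(8.99×10^9)(8.49e-6) = 4.80×10^5 N/C.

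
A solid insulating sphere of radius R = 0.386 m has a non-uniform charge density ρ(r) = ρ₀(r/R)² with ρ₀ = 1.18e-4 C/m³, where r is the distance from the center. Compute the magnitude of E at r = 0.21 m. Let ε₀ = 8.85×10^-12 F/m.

Symmetry ⇒ E = E(r) r̂. Gaussian sphere of radius r = 0.21 m (r < R).
Integrate the density: Q_enc = 4π ∫₀^r ρ₀(r'/R)^2 r'² dr' = 4πρ₀ r^5/(5·R²) = 8.129×10^-7 C.
Applying ∮E·dA = Q_enc/ε₀ with Φ = E(4πr²):
E = |Q_enc|/(4πε₀r²) = (8.129×10^-7)/(4π·8.85×10^-12·(0.21)²) = 1.66×10^5 N/C.

E = 1.66e5 N/C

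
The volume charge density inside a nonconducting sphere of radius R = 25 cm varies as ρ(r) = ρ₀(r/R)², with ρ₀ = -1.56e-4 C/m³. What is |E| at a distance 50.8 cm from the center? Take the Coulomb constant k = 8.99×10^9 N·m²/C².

Symmetry ⇒ E = E(r) r̂. Gaussian sphere of radius r = 50.8 cm (r > R, all charge enclosed).
Q_enc = 4π ∫₀^R ρ₀(r'/R)^2 r'² dr' = 4πρ₀R³/5 = -6.126e-6 C.
Gauss's law: E·4πr² = Q_enc/ε₀.
E = k|Q_enc|/r² = (8.99×10^9)(6.126×10^-6)/(0.508)² = 2.13×10^5 N/C.

E = 2.13e5 N/C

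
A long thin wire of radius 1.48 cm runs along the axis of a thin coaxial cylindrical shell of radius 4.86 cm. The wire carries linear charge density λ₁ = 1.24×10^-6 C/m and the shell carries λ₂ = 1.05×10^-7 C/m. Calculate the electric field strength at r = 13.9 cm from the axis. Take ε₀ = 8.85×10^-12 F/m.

By cylindrical symmetry E is radial; use a coaxial Gaussian cylinder of radius 13.9 cm and length L (r > 4.86 cm, enclosing both).
λ_enc = λ₁ + λ₂ = (1.24e-6) + (1.05×10^-7) = 1.345e-6 C/m.
Since E is radial and uniform over the curved surface, Φ = E·2πrL = Q_enc/ε₀ = λ_enc L/ε₀.
E = |λ_enc|/(2πε₀r) = (1.345e-6)/(2π·8.85×10^-12·0.139) = 1.74×10^5 N/C.

1.74e5 V/m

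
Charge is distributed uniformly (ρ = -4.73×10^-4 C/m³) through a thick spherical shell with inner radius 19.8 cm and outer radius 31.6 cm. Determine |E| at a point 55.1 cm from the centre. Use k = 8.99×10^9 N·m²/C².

Use a concentric Gaussian sphere at r = 55.1 cm (r > 31.6 cm, enclosing the whole shell).
Q_enc = ρ·(4π/3)(b³ − a³) = (-4.73×10^-4)·(4π/3)·((0.316)³ − (0.198)³) = -4.714×10^-5 C.
Applying ∮E·dA = Q_enc/ε₀ with Φ = E(4πr²):
E = k|Q_enc|/r² = (8.99×10^9)(4.714e-5)/(0.551)² = 1.40e6 N/C.

|E| ≈ 1.40×10^6 N/C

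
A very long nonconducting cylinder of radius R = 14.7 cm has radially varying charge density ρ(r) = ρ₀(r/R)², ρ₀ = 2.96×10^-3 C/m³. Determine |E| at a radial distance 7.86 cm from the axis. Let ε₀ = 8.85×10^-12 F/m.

By cylindrical symmetry E is radial; use a coaxial Gaussian cylinder of radius 7.86 cm and length L (r < R).
Integrating ρ over the cross-section to radius r: λ_enc = (2πρ₀/R²) ∫₀^r r'^3 dr' = 2πρ₀ r^4/(4·R²) = 8.212e-6 C/m.
Applying ∮E·dA = Q_enc/ε₀ with the end caps contributing no flux:
E = |λ_enc|/(2πε₀r) = (8.212e-6)/(2π·8.85×10^-12·0.0786) = 1.88×10^6 N/C.

|E| ≈ 1.88×10^6 V/m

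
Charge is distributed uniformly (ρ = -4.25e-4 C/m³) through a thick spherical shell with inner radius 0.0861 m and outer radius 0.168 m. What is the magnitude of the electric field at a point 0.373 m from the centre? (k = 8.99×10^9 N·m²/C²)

E = 4.72e5 N/C

Use a concentric Gaussian sphere at r = 0.373 m (r > 0.168 m, enclosing the whole shell).
Q_enc = ρ·(4π/3)(b³ − a³) = (-4.25×10^-4)·(4π/3)·((0.168)³ − (0.0861)³) = -7.305e-6 C.
Since E is radial and uniform over the Gaussian sphere, Φ = E·4πr² = Q_enc/ε₀.
E = k|Q_enc|/r² = (8.99×10^9)(7.305e-6)/(0.373)² = 4.72×10^5 N/C.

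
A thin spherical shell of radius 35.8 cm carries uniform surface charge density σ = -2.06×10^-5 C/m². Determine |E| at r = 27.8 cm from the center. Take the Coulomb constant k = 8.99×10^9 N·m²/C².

E = 0

Take a concentric spherical Gaussian surface of radius r = 27.8 cm (inside the shell, r < 35.8 cm).
All the charge is outside the Gaussian surface: Q_enc = 0, hence E = 0 everywhere inside the shell.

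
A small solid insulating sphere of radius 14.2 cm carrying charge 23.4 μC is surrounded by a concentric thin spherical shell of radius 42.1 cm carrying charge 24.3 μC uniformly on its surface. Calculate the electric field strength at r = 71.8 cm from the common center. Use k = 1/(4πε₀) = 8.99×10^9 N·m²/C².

|E| ≈ 8.32×10^5 V/m

Symmetry ⇒ E = E(r) r̂. Gaussian sphere of radius r = 71.8 cm (r > 42.1 cm, enclosing both).
Q_enc = (23.4 μC) + (24.3 μC) = 4.77×10^-5 C.
Gauss's law: E·4πr² = Q_enc/ε₀.
E = k|Q_enc|/r² = (8.99×10^9)(4.77×10^-5)/(0.718)² = 8.32e5 N/C.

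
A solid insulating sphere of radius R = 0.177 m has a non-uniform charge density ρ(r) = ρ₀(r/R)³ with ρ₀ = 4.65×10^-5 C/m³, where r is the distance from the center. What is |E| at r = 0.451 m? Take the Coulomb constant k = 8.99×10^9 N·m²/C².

E ≈ 2.39e4 N/C

By spherical symmetry E is radial; choose a Gaussian sphere of radius r = 0.451 m (r > R, all charge enclosed).
Q_enc = 4π ∫₀^R ρ₀(r'/R)^3 r'² dr' = 4πρ₀R³/6 = 5.40e-7 C.
Since E is radial and uniform over the Gaussian sphere, Φ = E·4πr² = Q_enc/ε₀.
E = k|Q_enc|/r² = (8.99×10^9)(5.40×10^-7)/(0.451)² = 2.39e4 N/C.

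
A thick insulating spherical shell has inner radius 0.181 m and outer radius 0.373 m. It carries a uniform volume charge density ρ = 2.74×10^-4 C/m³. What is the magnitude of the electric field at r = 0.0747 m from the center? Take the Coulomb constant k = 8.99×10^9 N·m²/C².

By spherical symmetry E is radial; choose a Gaussian sphere of radius r = 0.0747 m (r < 0.181 m, inside the empty cavity).
No charge is enclosed, so by Gauss's law E·4πr² = 0 ⇒ E = 0.

E = 0 (no enclosed charge)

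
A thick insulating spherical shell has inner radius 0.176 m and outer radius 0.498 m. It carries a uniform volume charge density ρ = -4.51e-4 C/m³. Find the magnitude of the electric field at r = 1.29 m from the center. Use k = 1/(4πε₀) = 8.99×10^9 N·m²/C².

Take a concentric spherical Gaussian surface of radius r = 1.29 m (r > 0.498 m, enclosing the whole shell).
Q_enc = ρ·(4π/3)(b³ − a³) = (-4.51e-4)·(4π/3)·((0.498)³ − (0.176)³) = -2.23e-4 C.
Since E is radial and uniform over the Gaussian sphere, Φ = E·4πr² = Q_enc/ε₀.
E = k|Q_enc|/r² = (8.99×10^9)(2.23×10^-4)/(1.29)² = 1.20×10^6 N/C.

1.20e6 N/C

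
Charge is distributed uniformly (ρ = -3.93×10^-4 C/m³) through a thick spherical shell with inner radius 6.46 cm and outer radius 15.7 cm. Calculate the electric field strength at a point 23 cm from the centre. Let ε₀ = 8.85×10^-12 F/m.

Symmetry ⇒ E = E(r) r̂. Gaussian sphere of radius r = 23 cm (r > 15.7 cm, enclosing the whole shell).
Q_enc = ρ·(4π/3)(b³ − a³) = (-3.93×10^-4)·(4π/3)·((0.157)³ − (0.0646)³) = -5.927e-6 C.
By Gauss's law, ∮E·dA = E·4πr² = Q_enc/ε₀.
E = |Q_enc|/(4πε₀r²) = (5.927×10^-6)/(4π·8.85×10^-12·(0.23)²) = 1.01×10^6 N/C.

1.01e6 N/C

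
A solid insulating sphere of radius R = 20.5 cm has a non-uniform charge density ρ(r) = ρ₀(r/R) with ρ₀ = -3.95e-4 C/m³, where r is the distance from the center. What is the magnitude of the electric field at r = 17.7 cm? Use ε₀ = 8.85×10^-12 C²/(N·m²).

Use a concentric Gaussian sphere at r = 17.7 cm (r < R).
Integrate the density: Q_enc = 4π ∫₀^r ρ₀(r'/R)^1 r'² dr' = 4πρ₀ r^4/(4·R) = -5.941×10^-6 C.
Applying ∮E·dA = Q_enc/ε₀ with Φ = E(4πr²):
E = |Q_enc|/(4πε₀r²) = (5.941e-6)/(4π·8.85×10^-12·(0.177)²) = 1.71×10^6 N/C.

|E| ≈ 1.71×10^6 V/m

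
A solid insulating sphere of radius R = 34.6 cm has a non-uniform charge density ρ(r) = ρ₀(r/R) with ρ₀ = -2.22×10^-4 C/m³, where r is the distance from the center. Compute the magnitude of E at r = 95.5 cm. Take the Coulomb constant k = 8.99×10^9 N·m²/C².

E = 2.85×10^5 V/m

Take a concentric spherical Gaussian surface of radius r = 95.5 cm (r > R, all charge enclosed).
Q_enc = 4π ∫₀^R ρ₀(r'/R)^1 r'² dr' = 4πρ₀R³/4 = -2.889×10^-5 C.
Gauss's law: E·4πr² = Q_enc/ε₀.
E = k|Q_enc|/r² = (8.99×10^9)(2.889e-5)/(0.955)² = 2.85e5 N/C.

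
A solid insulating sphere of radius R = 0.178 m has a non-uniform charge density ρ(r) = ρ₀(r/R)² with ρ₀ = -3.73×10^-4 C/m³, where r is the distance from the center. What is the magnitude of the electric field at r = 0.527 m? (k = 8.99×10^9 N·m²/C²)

E = 1.71×10^5 V/m

Use a concentric Gaussian sphere at r = 0.527 m (r > R, all charge enclosed).
Q_enc = 4π ∫₀^R ρ₀(r'/R)^2 r'² dr' = 4πρ₀R³/5 = -5.287×10^-6 C.
Applying ∮E·dA = Q_enc/ε₀ with Φ = E(4πr²):
E = k|Q_enc|/r² = (8.99×10^9)(5.287e-6)/(0.527)² = 1.71×10^5 N/C.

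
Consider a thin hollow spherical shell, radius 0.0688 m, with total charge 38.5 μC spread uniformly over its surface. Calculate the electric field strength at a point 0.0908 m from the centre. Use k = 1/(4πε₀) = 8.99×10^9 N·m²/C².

E ≈ 4.20×10^7 N/C

By spherical symmetry E is radial; choose a Gaussian sphere of radius r = 0.0908 m (r > 0.0688 m).
The entire shell is enclosed: Q_enc = 3.85×10^-5 C.
Since E is radial and uniform over the Gaussian sphere, Φ = E·4πr² = Q_enc/ε₀.
E = k|Q_enc|/r² = (8.99×10^9)(3.85e-5)/(0.0908)² = 4.20e7 N/C.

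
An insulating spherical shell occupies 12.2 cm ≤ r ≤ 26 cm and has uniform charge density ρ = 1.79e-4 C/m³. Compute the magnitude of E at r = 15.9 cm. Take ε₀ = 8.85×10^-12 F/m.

E ≈ 5.88×10^5 N/C

Take a concentric spherical Gaussian surface of radius r = 15.9 cm (within the shell material, 12.2 cm < r < 26 cm).
Only the shell between 12.2 cm and r is enclosed: Q_enc = ρ·(4π/3)(r³ − a³) = (1.79×10^-4)·(4π/3)·((0.159)³ − (0.122)³) = 1.652×10^-6 C.
By Gauss's law, ∮E·dA = E·4πr² = Q_enc/ε₀.
E = |Q_enc|/(4πε₀r²) = (1.652×10^-6)/(4π·8.85×10^-12·(0.159)²) = 5.88×10^5 N/C.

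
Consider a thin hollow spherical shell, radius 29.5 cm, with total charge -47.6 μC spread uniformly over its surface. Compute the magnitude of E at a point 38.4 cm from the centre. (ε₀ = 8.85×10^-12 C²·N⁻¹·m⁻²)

|E| ≈ 2.90e6 N/C

Symmetry ⇒ E = E(r) r̂. Gaussian sphere of radius r = 38.4 cm (r > 29.5 cm).
The entire shell is enclosed: Q_enc = -4.76e-5 C.
By Gauss's law, ∮E·dA = E·4πr² = Q_enc/ε₀.
E = |Q_enc|/(4πε₀r²) = (4.76e-5)/(4π·8.85×10^-12·(0.384)²) = 2.90×10^6 N/C.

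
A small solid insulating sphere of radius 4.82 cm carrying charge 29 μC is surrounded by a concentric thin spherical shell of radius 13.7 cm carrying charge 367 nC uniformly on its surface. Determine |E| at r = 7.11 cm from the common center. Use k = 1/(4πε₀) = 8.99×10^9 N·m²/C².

5.16e7 N/C

Symmetry ⇒ E = E(r) r̂. Gaussian sphere of radius r = 7.11 cm (between the bodies, 4.82 cm < r < 13.7 cm).
The shell at 13.7 cm lies outside the Gaussian surface, so Q_enc = 29 μC = 2.90×10^-5 C.
Gauss's law: E·4πr² = Q_enc/ε₀.
E = k|Q_enc|/r² = (8.99×10^9)(2.90e-5)/(0.0711)² = 5.16e7 N/C.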